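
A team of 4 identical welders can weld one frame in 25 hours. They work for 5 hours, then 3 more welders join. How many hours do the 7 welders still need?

80/7 hours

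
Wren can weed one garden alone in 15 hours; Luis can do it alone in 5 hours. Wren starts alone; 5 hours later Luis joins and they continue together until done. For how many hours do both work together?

In 5 hours Wren does 5/15 = 1/3 of the job, leaving 2/3.
Wren and Luis together work at 4/15 per hour, so finishing takes 2/3 ÷ 4/15 = 5/2 hours.

5/2 hours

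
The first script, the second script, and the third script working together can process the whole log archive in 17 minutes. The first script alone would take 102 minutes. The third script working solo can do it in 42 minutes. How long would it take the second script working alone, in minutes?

Combined rate is 1/17 per minute.
Known contribution: 1/102 + 1/42 = (7 + 17)/714 = 24/714 = 4/119 per minute.
So the second script's rate is 1/17 − 4/119 = 3/119, meaning 119/3 minutes alone.

119/3 minutes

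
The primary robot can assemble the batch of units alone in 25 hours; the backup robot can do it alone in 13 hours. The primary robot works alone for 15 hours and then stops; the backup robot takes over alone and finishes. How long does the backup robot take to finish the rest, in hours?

In 15 hours the primary robot does 15/25 = 3/5 of the job, leaving 2/5.
The backup robot works at 1/13 per hour, so finishing takes 2/5 ÷ 1/13 = 26/5 hours.

26/5 hours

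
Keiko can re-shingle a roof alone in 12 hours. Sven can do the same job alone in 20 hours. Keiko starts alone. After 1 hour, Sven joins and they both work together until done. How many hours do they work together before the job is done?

55/8 hours

In the first 1 hour Keiko alone does 1/12 of the job, leaving 11/12.
Once everyone is working, combined rate: 1/12 + 1/20 = (5 + 3)/60 = 8/60 = 2/15 per hour.
Remaining 11/12 at 2/15 per hour takes 55/8 hours.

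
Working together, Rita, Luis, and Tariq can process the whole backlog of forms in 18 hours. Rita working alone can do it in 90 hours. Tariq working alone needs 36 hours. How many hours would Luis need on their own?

60 hours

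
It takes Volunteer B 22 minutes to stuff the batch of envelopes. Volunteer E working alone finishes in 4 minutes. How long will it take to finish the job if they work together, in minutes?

44/13 minutes

With two workers the combined time is the product over the sum: 22·4/(22+4) = 88/26 = 44/13 minutes.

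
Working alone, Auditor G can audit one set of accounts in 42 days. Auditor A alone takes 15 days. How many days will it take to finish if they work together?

Combined rate: 1/42 + 1/15 = (5 + 14)/210 = 19/210 per day.
Time = 1 ÷ (19/210) = 210/19 days.

210/19 days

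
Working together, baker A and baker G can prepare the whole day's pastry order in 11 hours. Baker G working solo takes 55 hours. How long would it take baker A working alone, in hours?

Combined rate is 1/11 per hour.
Known contribution: 1/55 per hour.
So baker A's rate is 1/11 − 1/55 = 4/55, meaning 55/4 hours alone.

55/4 hours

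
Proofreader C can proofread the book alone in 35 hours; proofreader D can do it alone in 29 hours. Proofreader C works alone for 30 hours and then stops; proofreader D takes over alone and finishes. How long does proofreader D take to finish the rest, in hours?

29/7 hours

In 30 hours proofreader C does 30/35 = 6/7 of the job, leaving 1/7.
Proofreader D works at 1/29 per hour, so finishing takes 1/7 ÷ 1/29 = 29/7 hours.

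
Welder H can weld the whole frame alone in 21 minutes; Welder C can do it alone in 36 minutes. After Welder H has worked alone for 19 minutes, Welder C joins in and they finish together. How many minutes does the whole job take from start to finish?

In 19 minutes Welder H does 19/21 of the job, leaving 2/21.
Welder H and Welder C together work at 19/252 per minute, so finishing takes 2/21 ÷ 19/252 = 24/19 minutes.
Total time = 19 + 24/19 = 385/19 minutes.

385/19 minutes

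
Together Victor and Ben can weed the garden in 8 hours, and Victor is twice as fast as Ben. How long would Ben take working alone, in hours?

24 hours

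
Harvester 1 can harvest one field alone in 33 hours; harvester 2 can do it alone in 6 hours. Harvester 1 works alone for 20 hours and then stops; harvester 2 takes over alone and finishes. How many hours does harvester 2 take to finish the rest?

26/11 hours

In 20 hours harvester 1 does 20/33 of the job, leaving 13/33.
Harvester 2 works at 1/6 per hour, so finishing takes 13/33 ÷ 1/6 = 26/11 hours.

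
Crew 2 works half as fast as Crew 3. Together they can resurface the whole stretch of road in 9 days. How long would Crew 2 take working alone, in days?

27 days

Let Crew 3's rate be r; then Crew 2's rate is (1/2)r, so together (1/2 + 1)r = (3/2)r = 1/9.
Thus r = 2/27 per day.
Crew 3 alone: 27/2 days; Crew 2 alone: 27 days.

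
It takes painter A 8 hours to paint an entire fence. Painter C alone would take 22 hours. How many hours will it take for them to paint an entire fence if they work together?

88/15 hours

Combined rate: 1/8 + 1/22 = (11 + 4)/88 = 15/88 per hour.
Time = 1 ÷ (15/88) = 88/15 hours.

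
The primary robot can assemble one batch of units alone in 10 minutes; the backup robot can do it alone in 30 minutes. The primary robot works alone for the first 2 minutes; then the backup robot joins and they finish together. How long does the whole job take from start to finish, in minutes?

In 2 minutes the primary robot does 2/10 = 1/5 of the job, leaving 4/5.
The primary robot and the backup robot together work at 2/15 per minute, so finishing takes 4/5 ÷ 2/15 = 6 minutes.
Total time = 2 + 6 = 8 minutes.

8 minutes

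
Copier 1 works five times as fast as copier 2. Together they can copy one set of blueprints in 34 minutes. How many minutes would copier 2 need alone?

204 minutes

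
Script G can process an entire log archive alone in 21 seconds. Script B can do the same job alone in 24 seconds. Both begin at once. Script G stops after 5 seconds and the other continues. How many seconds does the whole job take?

128/7 seconds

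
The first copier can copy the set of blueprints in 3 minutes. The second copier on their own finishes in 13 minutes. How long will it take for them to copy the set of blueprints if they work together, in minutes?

39/16 minutes

Combined rate: 1/3 + 1/13 = (13 + 3)/39 = 16/39 per minute.
Time = 1 ÷ (16/39) = 39/16 minutes.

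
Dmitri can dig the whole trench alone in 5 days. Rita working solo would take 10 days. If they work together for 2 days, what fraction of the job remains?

Combined rate: 1/5 + 1/10 = (2 + 1)/10 = 3/10 per day.
In 2 days they complete 2·3/10 = 3/5 of the job.
So 2/5 remains.

2/5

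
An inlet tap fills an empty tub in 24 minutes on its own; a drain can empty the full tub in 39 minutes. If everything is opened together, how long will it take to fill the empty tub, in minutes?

312/5 minutes

Net rate = 1/24 − 1/39 = (13 − 8)/312 = 5/312 per minute.
Filling time = 1 ÷ (5/312) = 312/5 minutes.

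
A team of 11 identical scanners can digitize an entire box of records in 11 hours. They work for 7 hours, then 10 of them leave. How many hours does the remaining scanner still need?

One scanner does 1/121 of the job per hour.
After 7 hours with 11 scanners, 7/11 is done (4/11 left).
With 1 scanner the rate is 1/121, so the rest takes 4/11 ÷ 1/121 = 44 hours.

44 hours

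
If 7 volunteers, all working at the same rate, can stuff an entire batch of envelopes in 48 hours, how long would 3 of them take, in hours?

112 hours

Total work is 7·48 = 336 volunteer-hours.
With 3 volunteers: 336/3 = 112 hours.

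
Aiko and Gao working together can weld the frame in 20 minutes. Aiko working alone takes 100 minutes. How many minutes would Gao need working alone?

25 minutes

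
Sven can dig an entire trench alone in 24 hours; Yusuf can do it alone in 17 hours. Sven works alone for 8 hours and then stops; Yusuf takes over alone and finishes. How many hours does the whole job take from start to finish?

In 8 hours Sven does 8/24 = 1/3 of the job, leaving 2/3.
Yusuf works at 1/17 per hour, so finishing takes 2/3 ÷ 1/17 = 34/3 hours.
Total time = 8 + 34/3 = 58/3 hours.

58/3 hours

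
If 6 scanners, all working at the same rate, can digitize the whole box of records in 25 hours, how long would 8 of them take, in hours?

75/4 hours

Total work is 6·25 = 150 scanner-hours.
With 8 scanners: 150/8 = 75/4 hours.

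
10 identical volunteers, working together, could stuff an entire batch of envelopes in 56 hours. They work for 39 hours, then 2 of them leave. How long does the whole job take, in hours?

241/4 hours

One volunteer does 1/560 of the job per hour.
After 39 hours with 10 volunteers, 39/56 is done (17/56 left).
With 8 volunteers the rate is 8/560 = 1/70, so the rest takes 17/56 ÷ 1/70 = 85/4 hours.
Total = 39 + 85/4 = 241/4 hours.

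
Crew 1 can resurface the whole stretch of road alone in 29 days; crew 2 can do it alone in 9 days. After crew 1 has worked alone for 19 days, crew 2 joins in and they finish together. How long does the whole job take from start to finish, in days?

406/19 days

In 19 days crew 1 does 19/29 of the job, leaving 10/29.
Crew 1 and crew 2 together work at 38/261 per day, so finishing takes 10/29 ÷ 38/261 = 45/19 days.
Total time = 19 + 45/19 = 406/19 days.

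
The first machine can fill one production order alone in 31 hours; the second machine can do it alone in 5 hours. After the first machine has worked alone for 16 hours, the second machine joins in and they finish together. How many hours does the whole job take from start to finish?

217/12 hours

In 16 hours the first machine does 16/31 of the job, leaving 15/31.
The first machine and the second machine together work at 36/155 per hour, so finishing takes 15/31 ÷ 36/155 = 25/12 hours.
Total time = 16 + 25/12 = 217/12 hours.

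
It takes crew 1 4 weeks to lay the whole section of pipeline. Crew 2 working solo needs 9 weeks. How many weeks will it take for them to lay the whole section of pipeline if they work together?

Combined rate: 1/4 + 1/9 = (9 + 4)/36 = 13/36 per week.
Time = 1 ÷ (13/36) = 36/13 weeks.

36/13 weeks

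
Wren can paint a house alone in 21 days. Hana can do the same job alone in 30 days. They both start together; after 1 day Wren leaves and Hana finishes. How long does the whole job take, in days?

200/7 days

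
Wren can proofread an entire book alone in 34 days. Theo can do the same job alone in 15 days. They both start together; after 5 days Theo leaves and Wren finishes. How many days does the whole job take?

68/3 days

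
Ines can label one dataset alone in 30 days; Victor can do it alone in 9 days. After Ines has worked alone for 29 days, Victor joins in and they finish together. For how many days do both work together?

3/13 days

In 29 days Ines does 29/30 of the job, leaving 1/30.
Ines and Victor together work at 13/90 per day, so finishing takes 1/30 ÷ 13/90 = 3/13 days.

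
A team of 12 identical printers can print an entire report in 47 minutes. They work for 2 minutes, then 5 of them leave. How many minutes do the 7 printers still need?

One printer does 1/564 of the job per minute.
After 2 minutes with 12 printers, 2/47 is done (45/47 left).
With 7 printers the rate is 7/564, so the rest takes 45/47 ÷ 7/564 = 540/7 minutes.

540/7 minutes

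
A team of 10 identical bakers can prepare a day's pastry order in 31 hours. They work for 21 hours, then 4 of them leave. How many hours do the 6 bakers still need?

50/3 hours

One baker does 1/310 of the job per hour.
After 21 hours with 10 bakers, 21/31 is done (10/31 left).
With 6 bakers the rate is 6/310 = 3/155, so the rest takes 10/31 ÷ 3/155 = 50/3 hours.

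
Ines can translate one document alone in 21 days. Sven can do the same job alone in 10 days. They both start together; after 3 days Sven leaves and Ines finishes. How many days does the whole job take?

In the first 3 days the combined rate is 31/210, so 31/70 of the job is done, leaving 39/70.
After Sven leaves the rate is 1/21 per day; the remaining 39/70 takes 117/10 days.
Total = 3 + 117/10 = 147/10 days.

147/10 days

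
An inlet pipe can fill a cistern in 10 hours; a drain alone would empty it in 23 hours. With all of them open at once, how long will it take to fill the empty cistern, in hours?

230/13 hours

Net rate = 1/10 − 1/23 = (23 − 10)/230 = 13/230 per hour.
Filling time = 1 ÷ (13/230) = 230/13 hours.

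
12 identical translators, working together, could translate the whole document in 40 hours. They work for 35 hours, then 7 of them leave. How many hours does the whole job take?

47 hours

One translator does 1/480 of the job per hour.
After 35 hours with 12 translators, 7/8 is done (1/8 left).
With 5 translators the rate is 5/480 = 1/96, so the rest takes 1/8 ÷ 1/96 = 12 hours.
Total = 35 + 12 = 47 hours.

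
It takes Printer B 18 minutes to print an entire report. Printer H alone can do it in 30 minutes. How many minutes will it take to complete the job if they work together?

With two workers the combined time is the product over the sum: 18·30/(18+30) = 540/48 = 45/4 minutes.

45/4 minutes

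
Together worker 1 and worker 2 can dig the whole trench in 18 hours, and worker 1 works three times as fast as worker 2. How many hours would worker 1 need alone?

Let worker 2's rate be r; then worker 1's rate is 3r, so together (3 + 1)r = 4r = 1/18.
Thus r = 1/72 per hour.
Worker 2 alone: 72 hours; worker 1 alone: 24 hours.

24 hours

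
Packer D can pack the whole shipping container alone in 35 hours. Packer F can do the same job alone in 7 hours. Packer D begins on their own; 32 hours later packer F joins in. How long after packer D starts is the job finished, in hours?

In the first 32 hours packer D alone does 32/35 of the job, leaving 3/35.
Once everyone is working, combined rate: 1/35 + 1/7 = (1 + 5)/35 = 6/35 per hour.
Remaining 3/35 at 6/35 per hour takes 1/2 hours.
Total from the start = 32 + 1/2 = 65/2 hours.

65/2 hours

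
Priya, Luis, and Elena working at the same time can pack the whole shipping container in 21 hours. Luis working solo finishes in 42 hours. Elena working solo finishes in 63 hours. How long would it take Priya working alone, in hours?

Combined rate is 1/21 per hour.
Known contribution: 1/42 + 1/63 = (3 + 2)/126 = 5/126 per hour.
So Priya's rate is 1/21 − 5/126 = 1/126, meaning 126 hours alone.

126 hours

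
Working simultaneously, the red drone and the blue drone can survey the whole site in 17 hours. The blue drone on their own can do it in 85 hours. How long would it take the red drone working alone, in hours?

85/4 hours

Combined rate is 1/17 per hour.
Known contribution: 1/85 per hour.
So the red drone's rate is 1/17 − 1/85 = 4/85, meaning 85/4 hours alone.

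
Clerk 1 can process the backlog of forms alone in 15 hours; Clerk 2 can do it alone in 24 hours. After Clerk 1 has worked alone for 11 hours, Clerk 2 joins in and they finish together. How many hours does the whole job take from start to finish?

In 11 hours Clerk 1 does 11/15 of the job, leaving 4/15.
Clerk 1 and Clerk 2 together work at 13/120 per hour, so finishing takes 4/15 ÷ 13/120 = 32/13 hours.
Total time = 11 + 32/13 = 175/13 hours.

175/13 hours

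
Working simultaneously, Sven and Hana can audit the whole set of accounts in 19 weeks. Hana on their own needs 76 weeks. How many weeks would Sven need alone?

Combined rate is 1/19 per week.
Known contribution: 1/76 per week.
So Sven's rate is 1/19 − 1/76 = 3/76, meaning 76/3 weeks alone.

76/3 weeks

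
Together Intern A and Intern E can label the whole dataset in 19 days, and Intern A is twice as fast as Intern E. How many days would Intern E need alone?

57 days

Let Intern E's rate be r; then Intern A's rate is 2r, so together (2 + 1)r = 3r = 1/19.
Thus r = 1/57 per day.
Intern E alone: 57 days; Intern A alone: 57/2 days.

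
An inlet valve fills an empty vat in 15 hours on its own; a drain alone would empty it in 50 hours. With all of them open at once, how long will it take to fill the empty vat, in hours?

150/7 hours

Net rate = 1/15 − 1/50 = (10 − 3)/150 = 7/150 per hour.
Filling time = 1 ÷ (7/150) = 150/7 hours.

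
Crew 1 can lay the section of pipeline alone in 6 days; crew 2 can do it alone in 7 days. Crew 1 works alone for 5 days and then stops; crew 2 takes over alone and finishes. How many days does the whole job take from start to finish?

In 5 days crew 1 does 5/6 of the job, leaving 1/6.
Crew 2 works at 1/7 per day, so finishing takes 1/6 ÷ 1/7 = 7/6 days.
Total time = 5 + 7/6 = 37/6 days.

37/6 days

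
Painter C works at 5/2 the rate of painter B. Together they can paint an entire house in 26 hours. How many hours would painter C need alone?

182/5 hours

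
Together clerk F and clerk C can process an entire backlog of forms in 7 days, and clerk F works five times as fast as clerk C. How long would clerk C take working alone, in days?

42 days

Let clerk C's rate be r; then clerk F's rate is 5r, so together (5 + 1)r = 6r = 1/7.
Thus r = 1/42 per day.
Clerk C alone: 42 days; clerk F alone: 42/5 days.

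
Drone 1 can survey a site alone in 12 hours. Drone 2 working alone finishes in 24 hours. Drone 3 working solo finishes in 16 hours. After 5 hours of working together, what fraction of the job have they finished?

15/16

Combined rate: 1/12 + 1/24 + 1/16 = (4 + 2 + 3)/48 = 9/48 = 3/16 per hour.
In 5 hours they complete 5·3/16 = 15/16 of the job.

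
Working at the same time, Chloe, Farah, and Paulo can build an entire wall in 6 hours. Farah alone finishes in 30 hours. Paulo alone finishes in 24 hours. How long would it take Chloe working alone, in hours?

Combined rate is 1/6 per hour.
Known contribution: 1/30 + 1/24 = (4 + 5)/120 = 9/120 = 3/40 per hour.
So Chloe's rate is 1/6 − 3/40 = 11/120, meaning 120/11 hours alone.

120/11 hours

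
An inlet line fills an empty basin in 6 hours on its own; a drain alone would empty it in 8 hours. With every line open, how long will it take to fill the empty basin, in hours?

Net rate = 1/6 − 1/8 = (4 − 3)/24 = 1/24 per hour.
Filling time = 1 ÷ (1/24) = 24 hours.

24 hours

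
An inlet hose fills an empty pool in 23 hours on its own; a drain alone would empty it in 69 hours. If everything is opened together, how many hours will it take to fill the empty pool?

69/2 hours

Net rate = 1/23 − 1/69 = (3 − 1)/69 = 2/69 per hour.
Filling time = 1 ÷ (2/69) = 69/2 hours.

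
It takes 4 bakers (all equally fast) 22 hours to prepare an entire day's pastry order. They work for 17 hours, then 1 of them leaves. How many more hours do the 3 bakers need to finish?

20/3 hours

One baker does 1/88 of the job per hour.
After 17 hours with 4 bakers, 17/22 is done (5/22 left).
With 3 bakers the rate is 3/88, so the rest takes 5/22 ÷ 3/88 = 20/3 hours.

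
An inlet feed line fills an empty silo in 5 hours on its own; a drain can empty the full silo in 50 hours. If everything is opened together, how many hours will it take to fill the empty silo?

50/9 hours

Net rate = 1/5 − 1/50 = (10 − 1)/50 = 9/50 per hour.
Filling time = 1 ÷ (9/50) = 50/9 hours.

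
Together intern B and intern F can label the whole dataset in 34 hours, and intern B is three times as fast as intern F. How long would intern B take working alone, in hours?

136/3 hours

Let intern F's rate be r; then intern B's rate is 3r, so together (3 + 1)r = 4r = 1/34.
Thus r = 1/136 per hour.
Intern F alone: 136 hours; intern B alone: 136/3 hours.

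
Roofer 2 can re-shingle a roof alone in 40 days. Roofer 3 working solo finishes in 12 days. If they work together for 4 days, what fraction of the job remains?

17/30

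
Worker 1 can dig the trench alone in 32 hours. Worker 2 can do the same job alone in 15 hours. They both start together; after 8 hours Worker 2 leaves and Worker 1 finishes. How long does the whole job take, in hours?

224/15 hours

In the first 8 hours the combined rate is 47/480, so 47/60 of the job is done, leaving 13/60.
After Worker 2 leaves the rate is 1/32 per hour; the remaining 13/60 takes 104/15 hours.
Total = 8 + 104/15 = 224/15 hours.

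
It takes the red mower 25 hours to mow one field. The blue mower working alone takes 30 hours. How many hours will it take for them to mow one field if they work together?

Combined rate: 1/25 + 1/30 = (6 + 5)/150 = 11/150 per hour.
Time = 1 ÷ (11/150) = 150/11 hours.

150/11 hours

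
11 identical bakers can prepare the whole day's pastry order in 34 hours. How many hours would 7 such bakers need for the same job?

Total work is 11·34 = 374 baker-hours.
With 7 bakers: 374/7 hours.

374/7 hours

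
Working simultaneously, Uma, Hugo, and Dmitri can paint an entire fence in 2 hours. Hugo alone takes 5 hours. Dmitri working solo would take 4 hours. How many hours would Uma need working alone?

20 hours

Combined rate is 1/2 per hour.
Known contribution: 1/5 + 1/4 = (4 + 5)/20 = 9/20 per hour.
So Uma's rate is 1/2 − 9/20 = 1/20, meaning 20 hours alone.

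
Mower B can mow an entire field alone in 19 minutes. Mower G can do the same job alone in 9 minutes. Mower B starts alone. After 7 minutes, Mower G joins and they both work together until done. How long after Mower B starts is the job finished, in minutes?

76/7 minutes

In the first 7 minutes Mower B alone does 7/19 of the job, leaving 12/19.
Once everyone is working, combined rate: 1/19 + 1/9 = (9 + 19)/171 = 28/171 per minute.
Remaining 12/19 at 28/171 per minute takes 27/7 minutes.
Total from the start = 7 + 27/7 = 76/7 minutes.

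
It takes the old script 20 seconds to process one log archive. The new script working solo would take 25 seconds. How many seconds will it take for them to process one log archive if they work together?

100/9 seconds

Combined rate: 1/20 + 1/25 = (5 + 4)/100 = 9/100 per second.
Time = 1 ÷ (9/100) = 100/9 seconds.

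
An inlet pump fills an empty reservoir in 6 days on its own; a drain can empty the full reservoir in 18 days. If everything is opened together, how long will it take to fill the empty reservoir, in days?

Net rate = 1/6 − 1/18 = (3 − 1)/18 = 2/18 = 1/9 per day.
Filling time = 1 ÷ (1/9) = 9 days.

9 days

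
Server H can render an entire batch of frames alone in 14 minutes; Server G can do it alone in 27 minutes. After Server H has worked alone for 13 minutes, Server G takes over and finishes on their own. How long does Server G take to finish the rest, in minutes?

In 13 minutes Server H does 13/14 of the job, leaving 1/14.
Server G works at 1/27 per minute, so finishing takes 1/14 ÷ 1/27 = 27/14 minutes.

27/14 minutes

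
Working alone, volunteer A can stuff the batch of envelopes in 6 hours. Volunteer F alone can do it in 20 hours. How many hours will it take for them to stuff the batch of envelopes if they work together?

60/13 hours

With two workers the combined time is the product over the sum: 6·20/(6+20) = 120/26 = 60/13 hours.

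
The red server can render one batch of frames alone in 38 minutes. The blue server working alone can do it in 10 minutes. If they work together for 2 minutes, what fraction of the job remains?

71/95

Combined rate: 1/38 + 1/10 = (5 + 19)/190 = 24/190 = 12/95 per minute.
In 2 minutes they complete 2·12/95 = 24/95 of the job.
So 71/95 remains.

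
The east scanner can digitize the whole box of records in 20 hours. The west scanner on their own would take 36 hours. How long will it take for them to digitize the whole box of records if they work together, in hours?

With two workers the combined time is the product over the sum: 20·36/(20+36) = 720/56 = 90/7 hours.

90/7 hours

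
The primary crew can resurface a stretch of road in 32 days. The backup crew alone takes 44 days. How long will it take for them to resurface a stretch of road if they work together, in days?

With two workers the combined time is the product over the sum: 32·44/(32+44) = 1408/76 = 352/19 days.

352/19 days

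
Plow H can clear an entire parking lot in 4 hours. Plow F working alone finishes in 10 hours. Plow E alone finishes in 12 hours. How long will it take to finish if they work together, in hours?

30/13 hours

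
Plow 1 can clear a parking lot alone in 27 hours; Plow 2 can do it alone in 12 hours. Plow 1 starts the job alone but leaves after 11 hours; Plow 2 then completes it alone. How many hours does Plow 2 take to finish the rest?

In 11 hours Plow 1 does 11/27 of the job, leaving 16/27.
Plow 2 works at 1/12 per hour, so finishing takes 16/27 ÷ 1/12 = 64/9 hours.

64/9 hours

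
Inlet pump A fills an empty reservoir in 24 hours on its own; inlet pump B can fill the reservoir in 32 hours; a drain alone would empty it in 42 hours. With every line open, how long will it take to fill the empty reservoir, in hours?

Net rate = 1/24 + 1/32 − 1/42 = (28 + 21 − 16)/672 = 33/672 = 11/224 per hour.
Filling time = 1 ÷ (11/224) = 224/11 hours.

224/11 hours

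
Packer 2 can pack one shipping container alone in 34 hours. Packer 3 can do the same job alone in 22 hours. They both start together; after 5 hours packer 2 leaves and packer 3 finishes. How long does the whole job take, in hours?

319/17 hours

In the first 5 hours the combined rate is 14/187, so 70/187 of the job is done, leaving 117/187.
After packer 2 leaves the rate is 1/22 per hour; the remaining 117/187 takes 234/17 hours.
Total = 5 + 234/17 = 319/17 hours.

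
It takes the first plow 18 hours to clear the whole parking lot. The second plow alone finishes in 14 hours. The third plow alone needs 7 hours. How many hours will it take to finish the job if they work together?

63/17 hours

Combined rate: 1/18 + 1/14 + 1/7 = (7 + 9 + 18)/126 = 34/126 = 17/63 per hour.
Time = 1 ÷ (17/63) = 63/17 hours.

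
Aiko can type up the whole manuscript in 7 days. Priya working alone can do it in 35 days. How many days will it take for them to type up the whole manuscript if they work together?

35/6 days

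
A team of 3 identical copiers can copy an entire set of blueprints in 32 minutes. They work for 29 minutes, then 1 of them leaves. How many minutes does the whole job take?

67/2 minutes

One copier does 1/96 of the job per minute.
After 29 minutes with 3 copiers, 29/32 is done (3/32 left).
With 2 copiers the rate is 2/96 = 1/48, so the rest takes 3/32 ÷ 1/48 = 9/2 minutes.
Total = 29 + 9/2 = 67/2 minutes.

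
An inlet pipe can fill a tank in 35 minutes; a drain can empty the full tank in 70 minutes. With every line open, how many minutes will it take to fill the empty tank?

Net rate = 1/35 − 1/70 = (2 − 1)/70 = 1/70 per minute.
Filling time = 1 ÷ (1/70) = 70 minutes.

70 minutes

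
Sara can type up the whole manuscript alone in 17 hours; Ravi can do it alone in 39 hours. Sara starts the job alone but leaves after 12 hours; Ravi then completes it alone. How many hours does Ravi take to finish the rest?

195/17 hours

In 12 hours Sara does 12/17 of the job, leaving 5/17.
Ravi works at 1/39 per hour, so finishing takes 5/17 ÷ 1/39 = 195/17 hours.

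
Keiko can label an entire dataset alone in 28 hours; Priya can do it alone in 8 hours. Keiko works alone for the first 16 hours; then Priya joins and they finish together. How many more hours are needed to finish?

In 16 hours Keiko does 16/28 = 4/7 of the job, leaving 3/7.
Keiko and Priya together work at 9/56 per hour, so finishing takes 3/7 ÷ 9/56 = 8/3 hours.

8/3 hours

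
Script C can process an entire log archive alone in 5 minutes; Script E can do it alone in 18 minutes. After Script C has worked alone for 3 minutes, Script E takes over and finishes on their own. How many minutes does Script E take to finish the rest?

36/5 minutes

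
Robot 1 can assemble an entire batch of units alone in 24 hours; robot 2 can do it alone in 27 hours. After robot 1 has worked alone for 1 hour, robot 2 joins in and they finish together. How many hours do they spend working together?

207/17 hours

In 1 hour robot 1 does 1/24 of the job, leaving 23/24.
Robot 1 and robot 2 together work at 17/216 per hour, so finishing takes 23/24 ÷ 17/216 = 207/17 hours.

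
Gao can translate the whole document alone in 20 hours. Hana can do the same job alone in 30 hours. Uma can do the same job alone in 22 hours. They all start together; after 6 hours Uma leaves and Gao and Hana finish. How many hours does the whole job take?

In the first 6 hours the combined rate is 17/132, so 17/22 of the job is done, leaving 5/22.
After Uma leaves the rate is 1/12 per hour; the remaining 5/22 takes 30/11 hours.
Total = 6 + 30/11 = 96/11 hours.

96/11 hours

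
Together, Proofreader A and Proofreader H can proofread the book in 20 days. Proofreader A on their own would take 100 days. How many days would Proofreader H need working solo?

25 days

Combined rate is 1/20 per day.
Known contribution: 1/100 per day.
So Proofreader H's rate is 1/20 − 1/100 = 1/25, meaning 25 days alone.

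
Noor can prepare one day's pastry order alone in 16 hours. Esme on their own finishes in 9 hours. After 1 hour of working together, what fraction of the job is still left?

119/144

Combined rate: 1/16 + 1/9 = (9 + 16)/144 = 25/144 per hour.
In 1 hour they complete 1·25/144 = 25/144 of the job.
So 119/144 remains.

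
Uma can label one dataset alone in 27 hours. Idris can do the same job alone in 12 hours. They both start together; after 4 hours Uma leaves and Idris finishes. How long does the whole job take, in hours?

92/9 hours

In the first 4 hours the combined rate is 13/108, so 13/27 of the job is done, leaving 14/27.
After Uma leaves the rate is 1/12 per hour; the remaining 14/27 takes 56/9 hours.
Total = 4 + 56/9 = 92/9 hours.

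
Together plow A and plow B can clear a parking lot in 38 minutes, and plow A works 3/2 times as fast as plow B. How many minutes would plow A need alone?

190/3 minutes

Let plow B's rate be r; then plow A's rate is (3/2)r, so together (3/2 + 1)r = (5/2)r = 1/38.
Thus r = 1/95 per minute.
Plow B alone: 95 minutes; plow A alone: 190/3 minutes.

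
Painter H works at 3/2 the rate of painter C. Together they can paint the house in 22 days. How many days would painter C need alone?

55 days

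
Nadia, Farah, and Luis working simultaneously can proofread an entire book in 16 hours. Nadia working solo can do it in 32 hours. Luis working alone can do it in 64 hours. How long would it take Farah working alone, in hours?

64 hours

Combined rate is 1/16 per hour.
Known contribution: 1/32 + 1/64 = (2 + 1)/64 = 3/64 per hour.
So Farah's rate is 1/16 − 3/64 = 1/64, meaning 64 hours alone.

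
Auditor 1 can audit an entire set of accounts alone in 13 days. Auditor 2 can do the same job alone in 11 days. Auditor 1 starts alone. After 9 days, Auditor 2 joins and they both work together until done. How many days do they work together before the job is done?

11/6 days

In the first 9 days Auditor 1 alone does 9/13 of the job, leaving 4/13.
Once everyone is working, combined rate: 1/13 + 1/11 = (11 + 13)/143 = 24/143 per day.
Remaining 4/13 at 24/143 per day takes 11/6 days.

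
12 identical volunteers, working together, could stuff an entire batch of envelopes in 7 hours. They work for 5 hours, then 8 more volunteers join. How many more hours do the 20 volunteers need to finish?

One volunteer does 1/84 of the job per hour.
After 5 hours with 12 volunteers, 5/7 is done (2/7 left).
With 20 volunteers the rate is 20/84 = 5/21, so the rest takes 2/7 ÷ 5/21 = 6/5 hours.

6/5 hours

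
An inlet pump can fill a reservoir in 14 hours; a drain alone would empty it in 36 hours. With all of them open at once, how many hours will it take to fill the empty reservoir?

252/11 hours

Net rate = 1/14 − 1/36 = (18 − 7)/252 = 11/252 per hour.
Filling time = 1 ÷ (11/252) = 252/11 hours.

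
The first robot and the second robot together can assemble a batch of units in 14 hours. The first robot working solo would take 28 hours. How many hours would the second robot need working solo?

28 hours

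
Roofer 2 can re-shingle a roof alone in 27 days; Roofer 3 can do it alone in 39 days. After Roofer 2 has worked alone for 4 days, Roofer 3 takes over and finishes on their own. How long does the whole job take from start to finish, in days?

In 4 days Roofer 2 does 4/27 of the job, leaving 23/27.
Roofer 3 works at 1/39 per day, so finishing takes 23/27 ÷ 1/39 = 299/9 days.
Total time = 4 + 299/9 = 335/9 days.

335/9 days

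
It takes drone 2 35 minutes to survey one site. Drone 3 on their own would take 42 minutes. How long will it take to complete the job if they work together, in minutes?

Combined rate: 1/35 + 1/42 = (6 + 5)/210 = 11/210 per minute.
Time = 1 ÷ (11/210) = 210/11 minutes.

210/11 minutes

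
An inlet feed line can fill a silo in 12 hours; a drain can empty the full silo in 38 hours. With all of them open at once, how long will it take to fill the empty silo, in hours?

228/13 hours

Net rate = 1/12 − 1/38 = (19 − 6)/228 = 13/228 per hour.
Filling time = 1 ÷ (13/228) = 228/13 hours.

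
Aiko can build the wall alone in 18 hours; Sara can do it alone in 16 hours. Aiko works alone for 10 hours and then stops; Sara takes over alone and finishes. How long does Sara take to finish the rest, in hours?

64/9 hours

In 10 hours Aiko does 10/18 = 5/9 of the job, leaving 4/9.
Sara works at 1/16 per hour, so finishing takes 4/9 ÷ 1/16 = 64/9 hours.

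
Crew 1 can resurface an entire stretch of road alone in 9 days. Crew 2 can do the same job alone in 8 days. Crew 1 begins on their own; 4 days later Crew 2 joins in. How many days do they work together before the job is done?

40/17 days

In the first 4 days Crew 1 alone does 4/9 of the job, leaving 5/9.
Once everyone is working, combined rate: 1/9 + 1/8 = (8 + 9)/72 = 17/72 per day.
Remaining 5/9 at 17/72 per day takes 40/17 days.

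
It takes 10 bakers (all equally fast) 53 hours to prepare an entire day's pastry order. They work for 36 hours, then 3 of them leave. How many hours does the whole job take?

422/7 hours

One baker does 1/530 of the job per hour.
After 36 hours with 10 bakers, 36/53 is done (17/53 left).
With 7 bakers the rate is 7/530, so the rest takes 17/53 ÷ 7/530 = 170/7 hours.
Total = 36 + 170/7 = 422/7 hours.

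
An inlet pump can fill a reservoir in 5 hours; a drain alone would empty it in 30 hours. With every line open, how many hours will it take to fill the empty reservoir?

6 hours

Net rate = 1/5 − 1/30 = (6 − 1)/30 = 5/30 = 1/6 per hour.
Filling time = 1 ÷ (1/6) = 6 hours.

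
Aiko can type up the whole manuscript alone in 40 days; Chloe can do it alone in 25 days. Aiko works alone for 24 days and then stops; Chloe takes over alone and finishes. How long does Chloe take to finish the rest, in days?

In 24 days Aiko does 24/40 = 3/5 of the job, leaving 2/5.
Chloe works at 1/25 per day, so finishing takes 2/5 ÷ 1/25 = 10 days.

10 days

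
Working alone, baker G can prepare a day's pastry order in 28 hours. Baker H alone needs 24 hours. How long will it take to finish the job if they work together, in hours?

Combined rate: 1/28 + 1/24 = (6 + 7)/168 = 13/168 per hour.
Time = 1 ÷ (13/168) = 168/13 hours.

168/13 hours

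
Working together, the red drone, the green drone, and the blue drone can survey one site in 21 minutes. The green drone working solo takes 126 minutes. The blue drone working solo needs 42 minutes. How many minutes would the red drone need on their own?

Combined rate is 1/21 per minute.
Known contribution: 1/126 + 1/42 = (1 + 3)/126 = 4/126 = 2/63 per minute.
So the red drone's rate is 1/21 − 2/63 = 1/63, meaning 63 minutes alone.

63 minutes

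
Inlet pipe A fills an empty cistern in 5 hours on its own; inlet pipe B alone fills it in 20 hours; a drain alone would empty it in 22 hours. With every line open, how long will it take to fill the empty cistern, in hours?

44/9 hours

Net rate = 1/5 + 1/20 − 1/22 = (44 + 11 − 10)/220 = 45/220 = 9/44 per hour.
Filling time = 1 ÷ (9/44) = 44/9 hours.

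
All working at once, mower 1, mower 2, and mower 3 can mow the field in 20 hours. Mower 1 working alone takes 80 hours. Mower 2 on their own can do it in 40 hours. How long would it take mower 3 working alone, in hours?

Combined rate is 1/20 per hour.
Known contribution: 1/80 + 1/40 = (1 + 2)/80 = 3/80 per hour.
So mower 3's rate is 1/20 − 3/80 = 1/80, meaning 80 hours alone.

80 hours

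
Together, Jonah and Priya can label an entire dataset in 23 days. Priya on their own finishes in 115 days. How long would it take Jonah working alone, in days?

Combined rate is 1/23 per day.
Known contribution: 1/115 per day.
So Jonah's rate is 1/23 − 1/115 = 4/115, meaning 115/4 days alone.

115/4 days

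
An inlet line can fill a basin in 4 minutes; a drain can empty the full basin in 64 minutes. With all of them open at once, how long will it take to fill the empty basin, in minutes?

64/15 minutes

Net rate = 1/4 − 1/64 = (16 − 1)/64 = 15/64 per minute.
Filling time = 1 ÷ (15/64) = 64/15 minutes.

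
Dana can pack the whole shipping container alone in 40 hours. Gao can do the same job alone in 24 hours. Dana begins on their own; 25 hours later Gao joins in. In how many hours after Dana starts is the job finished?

245/8 hours

In the first 25 hours Dana alone does 25/40 = 5/8 of the job, leaving 3/8.
Once everyone is working, combined rate: 1/40 + 1/24 = (3 + 5)/120 = 8/120 = 1/15 per hour.
Remaining 3/8 at 1/15 per hour takes 45/8 hours.
Total from the start = 25 + 45/8 = 245/8 hours.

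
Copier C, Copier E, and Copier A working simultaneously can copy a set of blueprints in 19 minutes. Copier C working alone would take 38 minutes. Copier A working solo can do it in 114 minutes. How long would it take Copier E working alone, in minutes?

57 minutes

Combined rate is 1/19 per minute.
Known contribution: 1/38 + 1/114 = (3 + 1)/114 = 4/114 = 2/57 per minute.
So Copier E's rate is 1/19 − 2/57 = 1/57, meaning 57 minutes alone.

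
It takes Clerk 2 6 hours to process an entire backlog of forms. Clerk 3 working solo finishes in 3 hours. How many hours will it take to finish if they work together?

2 hours

Combined rate: 1/6 + 1/3 = (1 + 2)/6 = 3/6 = 1/2 per hour.
Time = 1 ÷ (1/2) = 2 hours.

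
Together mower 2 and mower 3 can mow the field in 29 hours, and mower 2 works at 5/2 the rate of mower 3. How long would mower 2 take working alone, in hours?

Let mower 3's rate be r; then mower 2's rate is (5/2)r, so together (5/2 + 1)r = (7/2)r = 1/29.
Thus r = 2/203 per hour.
Mower 3 alone: 203/2 hours; mower 2 alone: 203/5 hours.

203/5 hours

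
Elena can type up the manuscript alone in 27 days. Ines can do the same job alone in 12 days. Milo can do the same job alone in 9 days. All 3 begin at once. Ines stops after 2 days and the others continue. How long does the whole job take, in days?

45/8 days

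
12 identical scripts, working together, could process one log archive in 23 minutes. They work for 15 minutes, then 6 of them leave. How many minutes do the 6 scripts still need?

One script does 1/276 of the job per minute.
After 15 minutes with 12 scripts, 15/23 is done (8/23 left).
With 6 scripts the rate is 6/276 = 1/46, so the rest takes 8/23 ÷ 1/46 = 16 minutes.

16 minutes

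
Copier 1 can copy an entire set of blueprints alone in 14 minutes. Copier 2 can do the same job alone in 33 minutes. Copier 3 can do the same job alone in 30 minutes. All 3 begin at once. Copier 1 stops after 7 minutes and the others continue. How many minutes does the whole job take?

In the first 7 minutes the combined rate is 52/385, so 52/55 of the job is done, leaving 3/55.
After Copier 1 leaves the rate is 7/110 per minute; the remaining 3/55 takes 6/7 minutes.
Total = 7 + 6/7 = 55/7 minutes.

55/7 minutes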